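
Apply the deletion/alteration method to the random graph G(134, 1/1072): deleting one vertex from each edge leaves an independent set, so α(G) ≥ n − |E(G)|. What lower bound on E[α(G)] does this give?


E[|E(G)|] = C(134, 2)·p = 8911 · (1/1072) = 133/16.
E[α(G)] ≥ n − E[|E(G)|] = 134 − 133/16 = 2011/16.
Numerically: ≈ 125.688.
(This is only a lower bound; the true E[α(G)] may be larger.)

E[α(G)] ≥ 2011/16 ≈ 125.688.


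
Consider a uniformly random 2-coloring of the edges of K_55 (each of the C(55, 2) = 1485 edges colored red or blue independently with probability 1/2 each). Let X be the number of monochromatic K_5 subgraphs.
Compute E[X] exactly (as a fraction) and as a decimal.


Let X = Σ_S X_S over the C(55, 5) = 3478761 subsets S of size 5, where X_S = 1 if the K_5 on S is monochromatic.
For a fixed S, the K_5 on S has C(5, 2) = 10 edges. P[all 10 edges red] = (1/2)^10, and likewise for blue, so P[monochromatic] = 2·(1/2)^10 = 2^{1 − 10} = 1/512.
By linearity: E[X] = C(55, 5) · 2^{1 − 10} = 3478761 · 1/512 = 3478761/512.
Numerically: E[X] ≈ 6794.45508.

E[X] = C(55,5)·2^(1−C(5,2)) = 3478761/512 ≈ 6794.45508.


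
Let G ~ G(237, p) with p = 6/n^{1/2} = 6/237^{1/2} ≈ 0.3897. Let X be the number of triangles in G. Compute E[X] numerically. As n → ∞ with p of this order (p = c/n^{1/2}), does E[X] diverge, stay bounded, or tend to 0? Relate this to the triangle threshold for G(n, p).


Number of potential triangles: C(237, 3) = 2190670.
Each occurs with probability p³ ≈ (0.3897)³ ≈ 5.920130e-02.
By linearity: E[X] = C(237, 3)·p³ ≈ 2190670 · 5.920130e-02 ≈ 129690.5085.
Since α = 1/2 < 1, p = c/n^{1/2} ≫ 1/n is above the triangle threshold p ~ 1/n. Asymptotically E[X] ~ (c³/6)·n^{3(1−α)} = (6³/6)·n^{1.5} → ∞; triangles are abundant w.h.p.

E[X] ≈ 129690.5085; in regime p = Θ(1/n^{1/2}) E[X] diverges (above the triangle threshold p ~ 1/n).


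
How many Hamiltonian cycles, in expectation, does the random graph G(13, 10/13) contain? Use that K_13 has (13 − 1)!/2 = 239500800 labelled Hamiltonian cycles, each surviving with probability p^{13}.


K_13 has (13 − 1)!/2 = 239500800 labelled Hamiltonian cycles.
For each such Hamiltonian cycle H, let X_H = 1 if all 13 edges of H are present in G. Then P[X_H = 1] = p^{13} = (10/13)^{13} = 10000000000000/302875106592253.
By linearity: E[X] = Σ_H E[X_H] = 239500800 · p^{13} = 239500800 · 10000000000000/302875106592253 = 2395008000000000000000/302875106592253.
Numerically: E[X] ≈ 7.908e+06.

E[X] = 239500800 · (10/13)^{13} = 2395008000000000000000/302875106592253 ≈ 7.908e+06.


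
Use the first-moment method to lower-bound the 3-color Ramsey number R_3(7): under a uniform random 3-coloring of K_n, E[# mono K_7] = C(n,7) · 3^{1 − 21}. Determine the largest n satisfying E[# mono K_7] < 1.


We need C(n, 7) · 3^{1 − 21} < 1, i.e. C(n, 7) < 3^{21 − 1} = 3486784401.
Check values of n near the boundary:
  n = 80: C(80, 7) = 3176716400; 3176716400 < 3486784401? YES
  n = 81: C(81, 7) = 3477216600; 3477216600 < 3486784401? YES
  n = 82: C(82, 7) = 3801756816; 3801756816 < 3486784401? NO
  n = 83: C(83, 7) = 4151918628; 4151918628 < 3486784401? NO
The largest n with C(n, 7) < 3486784401 is n = 81 (where E[X] = 42928600/43046721 ≈ 0.9973). Hence R_3(7) > 81, i.e. R_3(7) ≥ 82.

Largest n = 81; hence R_3(7) > 81.


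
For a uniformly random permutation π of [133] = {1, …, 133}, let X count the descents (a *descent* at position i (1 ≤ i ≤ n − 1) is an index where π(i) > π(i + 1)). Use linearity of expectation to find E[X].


Write X = Σ X_I over i = 1, …, 132, with X_I the indicator of one descent.
There are 132 indicators.
For each fixed i, the pair (π(i), π(i+1)) is a uniformly random ordered pair of distinct values from {1, …, 133}; by symmetry P[π(i) > π(i+1)] = 1/2.
By linearity: E[X] = 132 · (1/2) = (133 − 1) · (1/2) = 66 ≈ 66.000.

E[X] = 66 = 66.000.


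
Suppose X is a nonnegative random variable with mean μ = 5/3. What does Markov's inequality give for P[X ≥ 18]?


μ = E[X] = 5/3, a = 18.
Markov: P[X ≥ 18] ≤ μ/a = (5/3)/18 = 5/54.
Numerically: ≈ 0.09259.
(Since a = 18 > μ = 1.66667, the bound 5/54 is < 1 and informative.)

P[X ≥ 18] ≤ 5/54 ≈ 0.09259.


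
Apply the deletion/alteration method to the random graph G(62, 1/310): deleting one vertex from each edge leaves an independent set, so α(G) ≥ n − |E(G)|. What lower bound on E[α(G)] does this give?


E[|E(G)|] = C(62, 2)·p = 1891 · (1/310) = 61/10.
E[α(G)] ≥ n − E[|E(G)|] = 62 − 61/10 = 559/10.
Numerically: ≈ 55.900000.
(This is only a lower bound; the true E[α(G)] may be larger.)

E[α(G)] ≥ 559/10 ≈ 55.900000.


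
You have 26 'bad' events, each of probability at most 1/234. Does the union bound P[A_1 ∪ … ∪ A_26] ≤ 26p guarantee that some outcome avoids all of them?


Union bound: P[∪_{i=1}^{26} A_i] ≤ Σ_i P[A_i] ≤ 26·p = 26·(1/234) = 1/9.
Numerically: 1/9 ≈ 0.1111111.
Is 1/9 < 1? YES.
Since P[∪ A_i] ≤ 1/9 < 1, the complement has P[∩ A_i^c] ≥ 1 − 1/9 = 8/9 > 0, so some outcome avoids every A_i.

26·p = 1/9 ≈ 0.1111111; existence CERTIFIED by the union bound.


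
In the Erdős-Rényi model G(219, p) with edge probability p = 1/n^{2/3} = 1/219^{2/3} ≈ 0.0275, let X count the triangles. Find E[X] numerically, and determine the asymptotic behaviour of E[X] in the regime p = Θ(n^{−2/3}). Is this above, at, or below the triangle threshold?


Number of potential triangles: C(219, 3) = 1726669.
Each occurs with probability p³ ≈ (0.0275)³ ≈ 2.08503e-05.
By linearity: E[X] = C(219, 3)·p³ ≈ 1726669 · 2.08503e-05 ≈ 36.002.
Since α = 2/3 < 1, p = c/n^{2/3} ≫ 1/n is above the triangle threshold p ~ 1/n. Asymptotically E[X] ~ (c³/6)·n^{3(1−α)} = (1³/6)·n^{1} → ∞; triangles are abundant w.h.p.

E[X] ≈ 36.002; in regime p = Θ(1/n^{2/3}) E[X] diverges (above the triangle threshold p ~ 1/n).


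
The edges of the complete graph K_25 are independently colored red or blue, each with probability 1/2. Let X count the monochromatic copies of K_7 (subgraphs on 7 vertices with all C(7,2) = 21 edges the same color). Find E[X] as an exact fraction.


Let X = Σ_S X_S over the C(25, 7) = 480700 subsets S of size 7, where X_S = 1 if the K_7 on S is monochromatic.
For a fixed S, the K_7 on S has C(7, 2) = 21 edges. P[all 21 edges red] = (1/2)^21, and likewise for blue, so P[monochromatic] = 2·(1/2)^21 = 2^{1 − 21} = 1/1048576.
By linearity: E[X] = C(25, 7) · 2^{1 − 21} = 480700 · 1/1048576 = 120175/262144.
Numerically: E[X] ≈ 0.45843.

E[X] = C(25,7)·2^(1−C(7,2)) = 120175/262144 ≈ 0.45843.


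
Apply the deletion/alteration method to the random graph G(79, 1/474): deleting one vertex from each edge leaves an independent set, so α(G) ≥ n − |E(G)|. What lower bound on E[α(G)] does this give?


E[|E(G)|] = C(79, 2)·p = 3081 · (1/474) = 13/2.
E[α(G)] ≥ n − E[|E(G)|] = 79 − 13/2 = 145/2.
Numerically: ≈ 72.5000.
(This is only a lower bound; the true E[α(G)] may be larger.)

E[α(G)] ≥ 145/2 ≈ 72.5000.


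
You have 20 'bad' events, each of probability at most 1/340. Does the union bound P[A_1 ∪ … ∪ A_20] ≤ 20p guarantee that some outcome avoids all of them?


Union bound: P[∪_{i=1}^{20} A_i] ≤ Σ_i P[A_i] ≤ 20·p = 20·(1/340) = 1/17.
Numerically: 1/17 ≈ 0.059.
Is 1/17 < 1? YES.
Since P[∪ A_i] ≤ 1/17 < 1, the complement has P[∩ A_i^c] ≥ 1 − 1/17 = 16/17 > 0, so some outcome avoids every A_i.

20·p = 1/17 ≈ 0.059; existence CERTIFIED by the union bound.


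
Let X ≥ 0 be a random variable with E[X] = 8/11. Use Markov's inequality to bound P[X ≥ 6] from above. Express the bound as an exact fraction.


μ = E[X] = 8/11, a = 6.
Markov: P[X ≥ 6] ≤ μ/a = (8/11)/6 = 4/33.
Numerically: ≈ 0.1212.
(Since a = 6 > μ = 0.7273, the bound 4/33 is < 1 and informative.)

P[X ≥ 6] ≤ 4/33 ≈ 0.1212.


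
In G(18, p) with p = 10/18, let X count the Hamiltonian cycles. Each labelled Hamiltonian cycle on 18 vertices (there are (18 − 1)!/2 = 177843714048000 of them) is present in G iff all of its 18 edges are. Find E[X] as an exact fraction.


K_18 has (18 − 1)!/2 = 177843714048000 labelled Hamiltonian cycles.
For each such Hamiltonian cycle H, let X_H = 1 if all 18 edges of H are present in G. Then P[X_H = 1] = p^{18} = (5/9)^{18} = 3814697265625/150094635296999121.
Summing the indicators: E[X] = Σ_H E[X_H] = 177843714048000 · p^{18} = 177843714048000 · 3814697265625/150094635296999121 = 930617187500000000000000/205891132094649.
Numerically: E[X] ≈ 4.5199e+09.

E[X] = 177843714048000 · (5/9)^{18} = 930617187500000000000000/205891132094649 ≈ 4.5199e+09.


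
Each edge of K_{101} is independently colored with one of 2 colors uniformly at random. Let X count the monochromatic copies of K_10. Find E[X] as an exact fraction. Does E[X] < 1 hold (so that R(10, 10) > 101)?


E[X] = C(101, 10) · 2^{1 − 45} = 19212541264840 · 2^{−44} = 19212541264840/17592186044416.
As a reduced fraction: E[X] = 2401567658105/2199023255552 ≈ 1.09211.
Is E[X] < 1? NO.
Since E[X] ≥ 1, the first-moment bound is inconclusive at n = 101; it does NOT by itself certify R(10, 10) > 101.

E[X] = 2401567658105/2199023255552 ≈ 1.09211; E[X] ≥ 1; first-moment method inconclusive here.


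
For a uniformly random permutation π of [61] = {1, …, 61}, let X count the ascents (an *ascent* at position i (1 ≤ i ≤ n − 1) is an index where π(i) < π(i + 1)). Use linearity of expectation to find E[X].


Write X = Σ X_I over i = 1, …, 60, with X_I the indicator of one ascent.
There are 60 indicators.
For each fixed i, the pair (π(i), π(i+1)) is a uniformly random ordered pair of distinct values from {1, …, 61}; by symmetry P[π(i) < π(i+1)] = 1/2.
By linearity: E[X] = 60 · (1/2) = (61 − 1) · (1/2) = 30 ≈ 30.000000.

E[X] = 30 = 30.000000.


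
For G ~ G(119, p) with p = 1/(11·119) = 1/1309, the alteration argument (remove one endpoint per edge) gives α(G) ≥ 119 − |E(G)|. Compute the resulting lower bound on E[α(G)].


E[|E(G)|] = C(119, 2)·p = 7021 · (1/1309) = 59/11.
E[α(G)] ≥ n − E[|E(G)|] = 119 − 59/11 = 1250/11.
Numerically: ≈ 113.63636.
(This is only a lower bound; the true E[α(G)] may be larger.)

E[α(G)] ≥ 1250/11 ≈ 113.63636.


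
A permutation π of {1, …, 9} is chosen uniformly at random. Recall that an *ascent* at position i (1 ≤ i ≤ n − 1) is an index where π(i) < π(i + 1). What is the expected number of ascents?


Write X = Σ X_I over i = 1, …, 8, with X_I the indicator of one ascent.
There are 8 indicators.
For each fixed i, the pair (π(i), π(i+1)) is a uniformly random ordered pair of distinct values from {1, …, 9}; by symmetry P[π(i) < π(i+1)] = 1/2.
By linearity: E[X] = 8 · (1/2) = (9 − 1) · (1/2) = 4 ≈ 4.0000.

E[X] = 4 = 4.0000.


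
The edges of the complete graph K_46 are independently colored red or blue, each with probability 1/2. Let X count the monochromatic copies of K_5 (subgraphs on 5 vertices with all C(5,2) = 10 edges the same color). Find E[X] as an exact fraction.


Let X = Σ_S X_S over the C(46, 5) = 1370754 subsets S of size 5, where X_S = 1 if the K_5 on S is monochromatic.
For a fixed S, the K_5 on S has C(5, 2) = 10 edges. P[all 10 edges red] = (1/2)^10, and likewise for blue, so P[monochromatic] = 2·(1/2)^10 = 2^{1 − 10} = 1/512.
Summing: E[X] = C(46, 5) · 2^{1 − 10} = 1370754 · 1/512 = 685377/256.
Numerically: E[X] ≈ 2677.254.

E[X] = C(46,5)·2^(1−C(5,2)) = 685377/256 ≈ 2677.254.


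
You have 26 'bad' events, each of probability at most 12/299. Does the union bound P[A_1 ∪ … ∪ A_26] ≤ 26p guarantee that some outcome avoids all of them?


Union bound: P[∪_{i=1}^{26} A_i] ≤ Σ_i P[A_i] ≤ 26·p = 26·(12/299) = 24/23.
Numerically: 24/23 ≈ 1.043478.
Is 24/23 < 1? NO.
Since the bound 24/23 is ≥ 1, the union bound is uninformative here; it does NOT by itself certify existence.

26·p = 24/23 ≈ 1.043478; existence NOT certified by the union bound.


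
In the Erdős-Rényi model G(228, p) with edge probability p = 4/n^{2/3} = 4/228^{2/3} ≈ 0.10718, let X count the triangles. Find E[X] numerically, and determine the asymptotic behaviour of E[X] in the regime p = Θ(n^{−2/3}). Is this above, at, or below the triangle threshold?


Number of potential triangles: C(228, 3) = 1949476.
Each occurs with probability p³ ≈ (0.10718)³ ≈ 1.2311480e-03.
By linearity: E[X] = C(228, 3)·p³ ≈ 1949476 · 1.2311480e-03 ≈ 2400.09357.
Since α = 2/3 < 1, p = c/n^{2/3} ≫ 1/n is above the triangle threshold p ~ 1/n. Asymptotically E[X] ~ (c³/6)·n^{3(1−α)} = (4³/6)·n^{1} → ∞; triangles are abundant w.h.p.

E[X] ≈ 2400.09357; in regime p = Θ(1/n^{2/3}) E[X] diverges (above the triangle threshold p ~ 1/n).


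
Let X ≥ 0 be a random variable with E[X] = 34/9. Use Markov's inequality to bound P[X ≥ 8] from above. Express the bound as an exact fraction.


μ = E[X] = 34/9, a = 8.
Markov: P[X ≥ 8] ≤ μ/a = (34/9)/8 = 17/36.
Numerically: ≈ 0.47222.
(Since a = 8 > μ = 3.77778, the bound 17/36 is < 1 and informative.)

P[X ≥ 8] ≤ 17/36 ≈ 0.47222.


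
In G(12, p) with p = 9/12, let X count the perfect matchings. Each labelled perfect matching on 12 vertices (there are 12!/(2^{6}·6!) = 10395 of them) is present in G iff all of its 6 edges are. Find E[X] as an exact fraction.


K_12 has 12!/(2^{6}·6!) = 10395 labelled perfect matchings.
For each such perfect matching H, let X_H = 1 if all 6 edges of H are present in G. Then P[X_H = 1] = p^{6} = (3/4)^{6} = 729/4096.
By linearity: E[X] = Σ_H E[X_H] = 10395 · p^{6} = 10395 · 729/4096 = 7577955/4096.
Numerically: E[X] ≈ 1850.

E[X] = 10395 · (3/4)^{6} = 7577955/4096 ≈ 1850.


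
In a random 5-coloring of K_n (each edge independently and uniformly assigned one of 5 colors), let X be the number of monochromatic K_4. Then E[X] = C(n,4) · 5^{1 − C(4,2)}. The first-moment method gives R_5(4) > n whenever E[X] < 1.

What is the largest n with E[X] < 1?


We need C(n, 4) · 5^{1 − 6} < 1, i.e. C(n, 4) < 5^{6 − 1} = 3125.
Check values of n near the boundary:
  n = 13: C(13, 4) = 715; 715 < 3125? YES
  n = 14: C(14, 4) = 1001; 1001 < 3125? YES
  n = 15: C(15, 4) = 1365; 1365 < 3125? YES
  n = 16: C(16, 4) = 1820; 1820 < 3125? YES
  n = 17: C(17, 4) = 2380; 2380 < 3125? YES
  n = 18: C(18, 4) = 3060; 3060 < 3125? YES
  n = 19: C(19, 4) = 3876; 3876 < 3125? NO
The largest n with C(n, 4) < 3125 is n = 18 (where E[X] = 612/625 ≈ 0.979). Hence R_5(4) > 18, i.e. R_5(4) ≥ 19.

Largest n = 18; hence R_5(4) > 18.


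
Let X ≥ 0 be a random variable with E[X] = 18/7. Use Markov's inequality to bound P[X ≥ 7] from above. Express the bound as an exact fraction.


μ = E[X] = 18/7, a = 7.
Markov: P[X ≥ 7] ≤ μ/a = (18/7)/7 = 18/49.
Numerically: ≈ 0.36735.
(Since a = 7 > μ = 2.57143, the bound 18/49 is < 1 and informative.)

P[X ≥ 7] ≤ 18/49 ≈ 0.36735.


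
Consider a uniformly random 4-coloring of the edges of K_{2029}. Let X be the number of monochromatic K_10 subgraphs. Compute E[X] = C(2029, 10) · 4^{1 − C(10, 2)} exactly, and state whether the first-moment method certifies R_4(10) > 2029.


E[X] = C(2029, 10) · 4^{1 − 45} = 318720800295355682059574310 · 4^{−44} = 318720800295355682059574310/309485009821345068724781056.
As a reduced fraction: E[X] = 159360400147677841029787155/154742504910672534362390528 ≈ 1.02984.
Is E[X] < 1? NO.
Since E[X] ≥ 1, the first-moment bound is inconclusive at n = 2029; it does NOT by itself certify R_4(10) > 2029.

E[X] = 159360400147677841029787155/154742504910672534362390528 ≈ 1.02984; E[X] ≥ 1; first-moment method inconclusive here.


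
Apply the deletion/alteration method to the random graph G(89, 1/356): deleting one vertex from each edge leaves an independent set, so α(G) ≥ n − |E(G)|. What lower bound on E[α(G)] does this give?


E[|E(G)|] = C(89, 2)·p = 3916 · (1/356) = 11.
E[α(G)] ≥ n − E[|E(G)|] = 89 − 11 = 78.
Numerically: ≈ 78.000.
(This is only a lower bound; the true E[α(G)] may be larger.)

E[α(G)] ≥ 78 ≈ 78.000.


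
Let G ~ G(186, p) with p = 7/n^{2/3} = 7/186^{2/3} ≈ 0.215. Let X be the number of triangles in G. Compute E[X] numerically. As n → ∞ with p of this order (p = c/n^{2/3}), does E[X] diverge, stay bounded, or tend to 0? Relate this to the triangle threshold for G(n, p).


Number of potential triangles: C(186, 3) = 1055240.
Each occurs with probability p³ ≈ (0.215)³ ≈ 9.91444e-03.
By linearity: E[X] = C(186, 3)·p³ ≈ 1055240 · 9.91444e-03 ≈ 10462.115.
Since α = 2/3 < 1, p = c/n^{2/3} ≫ 1/n is above the triangle threshold p ~ 1/n. Asymptotically E[X] ~ (c³/6)·n^{3(1−α)} = (7³/6)·n^{1} → ∞; triangles are abundant w.h.p.

E[X] ≈ 10462.115; in regime p = Θ(1/n^{2/3}) E[X] diverges (above the triangle threshold p ~ 1/n).


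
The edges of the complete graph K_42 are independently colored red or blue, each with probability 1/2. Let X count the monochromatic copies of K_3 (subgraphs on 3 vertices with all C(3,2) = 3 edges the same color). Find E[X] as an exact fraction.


Let X = Σ_S X_S over the C(42, 3) = 11480 subsets S of size 3, where X_S = 1 if the K_3 on S is monochromatic.
For a fixed S, the K_3 on S has C(3, 2) = 3 edges. P[all 3 edges red] = (1/2)^3, and likewise for blue, so P[monochromatic] = 2·(1/2)^3 = 2^{1 − 3} = 1/4.
Summing: E[X] = C(42, 3) · 2^{1 − 3} = 11480 · 1/4 = 2870.
Numerically: E[X] ≈ 2870.000.

E[X] = C(42,3)·2^(1−C(3,2)) = 2870 ≈ 2870.000.


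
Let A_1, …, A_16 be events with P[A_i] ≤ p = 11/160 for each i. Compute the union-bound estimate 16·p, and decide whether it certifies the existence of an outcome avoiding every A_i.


Union bound: P[∪_{i=1}^{16} A_i] ≤ Σ_i P[A_i] ≤ 16·p = 16·(11/160) = 11/10.
Numerically: 11/10 ≈ 1.1000.
Is 11/10 < 1? NO.
Since the bound 11/10 is ≥ 1, the union bound is uninformative here; it does NOT by itself certify existence.

16·p = 11/10 ≈ 1.1000; existence NOT certified by the union bound.


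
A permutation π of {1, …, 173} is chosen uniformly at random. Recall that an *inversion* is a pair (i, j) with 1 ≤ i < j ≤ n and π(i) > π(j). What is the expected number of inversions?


Write X = Σ X_I over the C(173, 2) = 14878 pairs i < j, with X_I the indicator of one inversion.
There are 14878 indicators.
For each fixed pair i < j, the values π(i) and π(j) are two distinct elements of {1, …, 173} in uniformly random order; by symmetry P[π(i) > π(j)] = 1/2.
By linearity: E[X] = 14878 · (1/2) = C(173, 2) · (1/2) = 14878/2 = 7439 ≈ 7439.0000.

E[X] = 7439 = 7439.0000.


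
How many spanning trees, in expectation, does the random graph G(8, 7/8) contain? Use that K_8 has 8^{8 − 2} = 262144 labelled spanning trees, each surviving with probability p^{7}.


K_8 has 8^{8 − 2} = 262144 labelled spanning trees.
For each such spanning tree H, let X_H = 1 if all 7 edges of H are present in G. Then P[X_H = 1] = p^{7} = (7/8)^{7} = 823543/2097152.
By linearity: E[X] = Σ_H E[X_H] = 262144 · p^{7} = 262144 · 823543/2097152 = 823543/8.
Numerically: E[X] ≈ 1.029e+05.

E[X] = 262144 · (7/8)^{7} = 823543/8 ≈ 1.029e+05.


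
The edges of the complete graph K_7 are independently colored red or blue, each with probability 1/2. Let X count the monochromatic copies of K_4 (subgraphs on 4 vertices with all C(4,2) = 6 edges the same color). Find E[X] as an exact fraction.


Let X = Σ_S X_S over the C(7, 4) = 35 subsets S of size 4, where X_S = 1 if the K_4 on S is monochromatic.
For a fixed S, the K_4 on S has C(4, 2) = 6 edges. P[all 6 edges red] = (1/2)^6, and likewise for blue, so P[monochromatic] = 2·(1/2)^6 = 2^{1 − 6} = 1/32.
Summing: E[X] = C(7, 4) · 2^{1 − 6} = 35 · 1/32 = 35/32.
Numerically: E[X] ≈ 1.0938.

E[X] = C(7,4)·2^(1−C(4,2)) = 35/32 ≈ 1.0938.


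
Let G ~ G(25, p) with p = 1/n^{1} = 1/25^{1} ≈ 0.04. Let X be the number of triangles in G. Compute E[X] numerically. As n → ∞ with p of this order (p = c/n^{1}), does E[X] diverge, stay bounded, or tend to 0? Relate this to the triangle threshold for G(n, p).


Number of potential triangles: C(25, 3) = 2300.
Each occurs with probability p³ ≈ (0.04)³ ≈ 6.4000000e-05.
By linearity: E[X] = C(25, 3)·p³ ≈ 2300 · 6.4000000e-05 ≈ 0.14720.
Here α = 1, so p = 1/n is exactly at the triangle threshold p ~ 1/n. Asymptotically E[X] → c³/6 = 1³/6 = 1/6 ≈ 0.16667, a bounded constant. In this regime the triangle count is asymptotically Poisson(c³/6).

E[X] ≈ 0.14720; in regime p = Θ(1/n^{1}) E[X] stays bounded (at the triangle threshold p ~ 1/n).


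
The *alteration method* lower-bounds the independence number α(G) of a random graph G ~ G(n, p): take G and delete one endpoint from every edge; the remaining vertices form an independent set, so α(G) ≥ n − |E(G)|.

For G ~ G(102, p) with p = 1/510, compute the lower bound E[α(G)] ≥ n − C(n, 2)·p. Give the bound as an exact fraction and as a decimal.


E[|E(G)|] = C(102, 2)·p = 5151 · (1/510) = 101/10.
E[α(G)] ≥ n − E[|E(G)|] = 102 − 101/10 = 919/10.
Numerically: ≈ 91.900000.
(This is only a lower bound; the true E[α(G)] may be larger.)

E[α(G)] ≥ 919/10 ≈ 91.900000.


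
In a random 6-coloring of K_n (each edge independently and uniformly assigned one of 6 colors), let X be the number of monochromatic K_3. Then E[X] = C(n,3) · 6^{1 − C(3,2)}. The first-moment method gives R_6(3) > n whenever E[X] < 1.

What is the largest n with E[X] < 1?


We need C(n, 3) · 6^{1 − 3} < 1, i.e. C(n, 3) < 6^{3 − 1} = 36.
Check values of n near the boundary:
  n = 3: C(3, 3) = 1; 1 < 36? YES
  n = 4: C(4, 3) = 4; 4 < 36? YES
  n = 5: C(5, 3) = 10; 10 < 36? YES
  n = 6: C(6, 3) = 20; 20 < 36? YES
  n = 7: C(7, 3) = 35; 35 < 36? YES
  n = 8: C(8, 3) = 56; 56 < 36? NO
The largest n with C(n, 3) < 36 is n = 7 (where E[X] = 35/36 ≈ 0.972). Hence R_6(3) > 7, i.e. R_6(3) ≥ 8.

Largest n = 7; hence R_6(3) > 7.


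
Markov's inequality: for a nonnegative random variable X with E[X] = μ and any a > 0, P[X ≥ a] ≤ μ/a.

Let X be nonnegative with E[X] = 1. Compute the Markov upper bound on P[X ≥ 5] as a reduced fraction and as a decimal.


μ = E[X] = 1, a = 5.
Markov: P[X ≥ 5] ≤ μ/a = (1)/5 = 1/5.
Numerically: ≈ 0.200000.
(Since a = 5 > μ = 1.000000, the bound 1/5 is < 1 and informative.)

P[X ≥ 5] ≤ 1/5 ≈ 0.200000.


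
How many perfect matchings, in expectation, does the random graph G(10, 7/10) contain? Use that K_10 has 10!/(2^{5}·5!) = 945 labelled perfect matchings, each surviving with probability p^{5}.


K_10 has 10!/(2^{5}·5!) = 945 labelled perfect matchings.
For each such perfect matching H, let X_H = 1 if all 5 edges of H are present in G. Then P[X_H = 1] = p^{5} = (7/10)^{5} = 16807/100000.
By linearity of expectation: E[X] = Σ_H E[X_H] = 945 · p^{5} = 945 · 16807/100000 = 3176523/20000.
Numerically: E[X] ≈ 159.

E[X] = 945 · (7/10)^{5} = 3176523/20000 ≈ 159.


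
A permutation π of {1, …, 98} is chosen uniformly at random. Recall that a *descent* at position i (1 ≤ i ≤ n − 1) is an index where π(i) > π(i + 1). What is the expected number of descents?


Write X = Σ X_I over i = 1, …, 97, with X_I the indicator of one descent.
There are 97 indicators.
For each fixed i, the pair (π(i), π(i+1)) is a uniformly random ordered pair of distinct values from {1, …, 98}; by symmetry P[π(i) > π(i+1)] = 1/2.
By linearity: E[X] = 97 · (1/2) = (98 − 1) · (1/2) = 97/2 ≈ 48.500.

E[X] = 97/2 = 48.500.


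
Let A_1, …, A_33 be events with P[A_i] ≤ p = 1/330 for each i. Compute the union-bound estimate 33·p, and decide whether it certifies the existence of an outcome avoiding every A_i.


Union bound: P[∪_{i=1}^{33} A_i] ≤ Σ_i P[A_i] ≤ 33·p = 33·(1/330) = 1/10.
Numerically: 1/10 ≈ 0.10000.
Is 1/10 < 1? YES.
Since P[∪ A_i] ≤ 1/10 < 1, the complement has P[∩ A_i^c] ≥ 1 − 1/10 = 9/10 > 0, so some outcome avoids every A_i.

33·p = 1/10 ≈ 0.10000; existence CERTIFIED by the union bound.


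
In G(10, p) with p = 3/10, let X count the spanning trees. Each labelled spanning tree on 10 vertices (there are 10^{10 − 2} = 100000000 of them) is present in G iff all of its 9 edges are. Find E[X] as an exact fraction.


K_10 has 10^{10 − 2} = 100000000 labelled spanning trees.
For each such spanning tree H, let X_H = 1 if all 9 edges of H are present in G. Then P[X_H = 1] = p^{9} = (3/10)^{9} = 19683/1000000000.
By linearity of expectation: E[X] = Σ_H E[X_H] = 100000000 · p^{9} = 100000000 · 19683/1000000000 = 19683/10.
Numerically: E[X] ≈ 1.97e+03.

E[X] = 100000000 · (3/10)^{9} = 19683/10 ≈ 1.97e+03.


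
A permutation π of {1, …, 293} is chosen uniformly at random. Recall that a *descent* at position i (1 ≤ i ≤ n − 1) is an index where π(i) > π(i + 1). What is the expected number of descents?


Write X = Σ X_I over i = 1, …, 292, with X_I the indicator of one descent.
There are 292 indicators.
For each fixed i, the pair (π(i), π(i+1)) is a uniformly random ordered pair of distinct values from {1, …, 293}; by symmetry P[π(i) > π(i+1)] = 1/2.
By linearity: E[X] = 292 · (1/2) = (293 − 1) · (1/2) = 146 ≈ 146.0000.

E[X] = 146 = 146.0000.


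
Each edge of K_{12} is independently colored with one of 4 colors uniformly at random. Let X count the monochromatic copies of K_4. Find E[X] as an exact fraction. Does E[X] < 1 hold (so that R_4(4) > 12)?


E[X] = C(12, 4) · 4^{1 − 6} = 495 · 4^{−5} = 495/1024.
As a reduced fraction: E[X] = 495/1024 ≈ 0.48340.
Is E[X] < 1? YES.
Since E[X] < 1, there exists a 4-coloring of K_{12} with no monochromatic K_4; hence R_4(4) > 12.

E[X] = 495/1024 ≈ 0.48340; E[X] < 1, so R_4(4) > 12.


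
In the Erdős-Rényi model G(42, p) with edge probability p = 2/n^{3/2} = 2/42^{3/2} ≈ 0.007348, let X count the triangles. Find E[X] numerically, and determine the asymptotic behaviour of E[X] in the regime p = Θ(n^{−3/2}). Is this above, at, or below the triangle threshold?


Number of potential triangles: C(42, 3) = 11480.
Each occurs with probability p³ ≈ (0.007348)³ ≈ 3.967055e-07.
By linearity: E[X] = C(42, 3)·p³ ≈ 11480 · 3.967055e-07 ≈ 0.0046.
Since α = 3/2 > 1, p = c/n^{3/2} = o(1/n) is below the triangle threshold p ~ 1/n. Asymptotically E[X] ~ (c³/6)·n^{3(1−α)} = (2³/6)·n^{-1.5} → 0, so by Markov's inequality G has no triangles w.h.p.

E[X] ≈ 0.0046; in regime p = Θ(1/n^{3/2}) E[X] tends to 0 (below the triangle threshold p ~ 1/n).


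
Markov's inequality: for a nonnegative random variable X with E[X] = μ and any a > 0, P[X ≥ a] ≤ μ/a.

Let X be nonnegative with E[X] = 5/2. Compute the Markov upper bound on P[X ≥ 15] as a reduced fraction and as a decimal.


μ = E[X] = 5/2, a = 15.
Markov: P[X ≥ 15] ≤ μ/a = (5/2)/15 = 1/6.
Numerically: ≈ 0.1667.
(Since a = 15 > μ = 2.5000, the bound 1/6 is < 1 and informative.)

P[X ≥ 15] ≤ 1/6 ≈ 0.1667.


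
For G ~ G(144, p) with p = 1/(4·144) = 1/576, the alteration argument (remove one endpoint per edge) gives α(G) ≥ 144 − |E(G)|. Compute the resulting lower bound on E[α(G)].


E[|E(G)|] = C(144, 2)·p = 10296 · (1/576) = 143/8.
E[α(G)] ≥ n − E[|E(G)|] = 144 − 143/8 = 1009/8.
Numerically: ≈ 126.12500.
(This is only a lower bound; the true E[α(G)] may be larger.)

E[α(G)] ≥ 1009/8 ≈ 126.12500.


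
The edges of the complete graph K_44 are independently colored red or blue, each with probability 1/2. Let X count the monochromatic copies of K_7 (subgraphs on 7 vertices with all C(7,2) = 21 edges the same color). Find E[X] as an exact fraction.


Let X = Σ_S X_S over the C(44, 7) = 38320568 subsets S of size 7, where X_S = 1 if the K_7 on S is monochromatic.
For a fixed S, the K_7 on S has C(7, 2) = 21 edges. P[all 21 edges red] = (1/2)^21, and likewise for blue, so P[monochromatic] = 2·(1/2)^21 = 2^{1 − 21} = 1/1048576.
Summing: E[X] = C(44, 7) · 2^{1 − 21} = 38320568 · 1/1048576 = 4790071/131072.
Numerically: E[X] ≈ 36.5453.

E[X] = C(44,7)·2^(1−C(7,2)) = 4790071/131072 ≈ 36.5453.


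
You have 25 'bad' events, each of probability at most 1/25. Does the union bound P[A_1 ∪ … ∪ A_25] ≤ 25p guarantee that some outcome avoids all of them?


Union bound: P[∪_{i=1}^{25} A_i] ≤ Σ_i P[A_i] ≤ 25·p = 25·(1/25) = 1.
Numerically: 1 ≈ 1.000.
Is 1 < 1? NO.
Since the bound 1 is ≥ 1, the union bound is uninformative here; it does NOT by itself certify existence.

25·p = 1 ≈ 1.000; existence NOT certified by the union bound.


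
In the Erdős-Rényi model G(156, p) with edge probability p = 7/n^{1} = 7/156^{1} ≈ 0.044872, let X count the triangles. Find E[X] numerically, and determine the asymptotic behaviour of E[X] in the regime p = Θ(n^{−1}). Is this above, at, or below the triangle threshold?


Number of potential triangles: C(156, 3) = 620620.
Each occurs with probability p³ ≈ (0.044872)³ ≈ 9.0348371e-05.
By linearity: E[X] = C(156, 3)·p³ ≈ 620620 · 9.0348371e-05 ≈ 56.07201.
Here α = 1, so p = 7/n is exactly at the triangle threshold p ~ 1/n. Asymptotically E[X] → c³/6 = 7³/6 = 343/6 ≈ 57.16667, a bounded constant. In this regime the triangle count is asymptotically Poisson(c³/6).

E[X] ≈ 56.07201; in regime p = Θ(1/n^{1}) E[X] stays bounded (at the triangle threshold p ~ 1/n).


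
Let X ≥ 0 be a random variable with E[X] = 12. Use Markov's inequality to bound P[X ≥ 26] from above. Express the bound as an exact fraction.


μ = E[X] = 12, a = 26.
Markov: P[X ≥ 26] ≤ μ/a = (12)/26 = 6/13.
Numerically: ≈ 0.4615.
(Since a = 26 > μ = 12.0000, the bound 6/13 is < 1 and informative.)

P[X ≥ 26] ≤ 6/13 ≈ 0.4615.


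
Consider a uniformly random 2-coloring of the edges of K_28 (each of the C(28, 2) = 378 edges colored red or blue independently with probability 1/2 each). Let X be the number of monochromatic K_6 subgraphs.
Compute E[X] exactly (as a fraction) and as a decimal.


Let X = Σ_S X_S over the C(28, 6) = 376740 subsets S of size 6, where X_S = 1 if the K_6 on S is monochromatic.
For a fixed S, the K_6 on S has C(6, 2) = 15 edges. P[all 15 edges red] = (1/2)^15, and likewise for blue, so P[monochromatic] = 2·(1/2)^15 = 2^{1 − 15} = 1/16384.
Summing: E[X] = C(28, 6) · 2^{1 − 15} = 376740 · 1/16384 = 94185/4096.
Numerically: E[X] ≈ 22.994385.

E[X] = C(28,6)·2^(1−C(6,2)) = 94185/4096 ≈ 22.994385.


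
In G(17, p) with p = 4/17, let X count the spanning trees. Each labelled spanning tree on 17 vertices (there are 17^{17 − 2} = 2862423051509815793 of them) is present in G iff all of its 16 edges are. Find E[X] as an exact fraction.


K_17 has 17^{17 − 2} = 2862423051509815793 labelled spanning trees.
For each such spanning tree H, let X_H = 1 if all 16 edges of H are present in G. Then P[X_H = 1] = p^{16} = (4/17)^{16} = 4294967296/48661191875666868481.
Summing the indicators: E[X] = Σ_H E[X_H] = 2862423051509815793 · p^{16} = 2862423051509815793 · 4294967296/48661191875666868481 = 4294967296/17.
Numerically: E[X] ≈ 2.5265e+08.

E[X] = 2862423051509815793 · (4/17)^{16} = 4294967296/17 ≈ 2.5265e+08.


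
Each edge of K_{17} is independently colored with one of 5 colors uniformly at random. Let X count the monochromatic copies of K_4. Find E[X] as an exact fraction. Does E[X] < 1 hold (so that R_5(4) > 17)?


E[X] = C(17, 4) · 5^{1 − 6} = 2380 · 5^{−5} = 2380/3125.
As a reduced fraction: E[X] = 476/625 ≈ 0.76160.
Is E[X] < 1? YES.
Since E[X] < 1, there exists a 5-coloring of K_{17} with no monochromatic K_4; hence R_5(4) > 17.

E[X] = 476/625 ≈ 0.76160; E[X] < 1, so R_5(4) > 17.


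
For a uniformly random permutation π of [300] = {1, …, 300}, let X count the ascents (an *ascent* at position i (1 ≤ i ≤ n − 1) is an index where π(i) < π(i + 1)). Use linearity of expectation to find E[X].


Write X = Σ X_I over i = 1, …, 299, with X_I the indicator of one ascent.
There are 299 indicators.
For each fixed i, the pair (π(i), π(i+1)) is a uniformly random ordered pair of distinct values from {1, …, 300}; by symmetry P[π(i) < π(i+1)] = 1/2.
By linearity: E[X] = 299 · (1/2) = (300 − 1) · (1/2) = 299/2 ≈ 149.5000.

E[X] = 299/2 = 149.5000.


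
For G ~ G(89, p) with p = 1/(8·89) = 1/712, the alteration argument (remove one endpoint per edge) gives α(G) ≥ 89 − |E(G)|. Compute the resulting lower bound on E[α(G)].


E[|E(G)|] = C(89, 2)·p = 3916 · (1/712) = 11/2.
E[α(G)] ≥ n − E[|E(G)|] = 89 − 11/2 = 167/2.
Numerically: ≈ 83.500000.
(This is only a lower bound; the true E[α(G)] may be larger.)

E[α(G)] ≥ 167/2 ≈ 83.500000.


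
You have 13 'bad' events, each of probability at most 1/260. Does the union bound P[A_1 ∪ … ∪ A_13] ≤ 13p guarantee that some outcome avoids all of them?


Union bound: P[∪_{i=1}^{13} A_i] ≤ Σ_i P[A_i] ≤ 13·p = 13·(1/260) = 1/20.
Numerically: 1/20 ≈ 0.0500.
Is 1/20 < 1? YES.
Since P[∪ A_i] ≤ 1/20 < 1, the complement has P[∩ A_i^c] ≥ 1 − 1/20 = 19/20 > 0, so some outcome avoids every A_i.

13·p = 1/20 ≈ 0.0500; existence CERTIFIED by the union bound.


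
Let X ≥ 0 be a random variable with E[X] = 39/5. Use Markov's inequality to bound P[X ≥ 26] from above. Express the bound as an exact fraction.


μ = E[X] = 39/5, a = 26.
Markov: P[X ≥ 26] ≤ μ/a = (39/5)/26 = 3/10.
Numerically: ≈ 0.3000.
(Since a = 26 > μ = 7.8000, the bound 3/10 is < 1 and informative.)

P[X ≥ 26] ≤ 3/10 ≈ 0.3000.


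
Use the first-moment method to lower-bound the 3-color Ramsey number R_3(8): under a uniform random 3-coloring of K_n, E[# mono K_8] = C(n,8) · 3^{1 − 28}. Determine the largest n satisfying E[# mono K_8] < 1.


We need C(n, 8) · 3^{1 − 28} < 1, i.e. C(n, 8) < 3^{28 − 1} = 7625597484987.
Check values of n near the boundary:
  n = 151: C(151, 8) = 5551321138650; 5551321138650 < 7625597484987? YES
  n = 152: C(152, 8) = 5859727868575; 5859727868575 < 7625597484987? YES
  n = 153: C(153, 8) = 6183023199255; 6183023199255 < 7625597484987? YES
  n = 154: C(154, 8) = 6521818990995; 6521818990995 < 7625597484987? YES
  n = 155: C(155, 8) = 6876747915675; 6876747915675 < 7625597484987? YES
  n = 156: C(156, 8) = 7248464019225; 7248464019225 < 7625597484987? YES
  n = 157: C(157, 8) = 7637643295425; 7637643295425 < 7625597484987? NO
  n = 158: C(158, 8) = 8044984271181; 8044984271181 < 7625597484987? NO
  n = 159: C(159, 8) = 8471208603429; 8471208603429 < 7625597484987? NO
The largest n with C(n, 8) < 7625597484987 is n = 156 (where E[X] = 805384891025/847288609443 ≈ 0.951). Hence R_3(8) > 156, i.e. R_3(8) ≥ 157.

Largest n = 156; hence R_3(8) > 156.


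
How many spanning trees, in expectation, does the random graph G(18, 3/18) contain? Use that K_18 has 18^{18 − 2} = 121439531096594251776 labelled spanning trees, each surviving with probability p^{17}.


K_18 has 18^{18 − 2} = 121439531096594251776 labelled spanning trees.
For each such spanning tree H, let X_H = 1 if all 17 edges of H are present in G. Then P[X_H = 1] = p^{17} = (1/6)^{17} = 1/16926659444736.
Summing the indicators: E[X] = Σ_H E[X_H] = 121439531096594251776 · p^{17} = 121439531096594251776 · 1/16926659444736 = 14348907/2.
Numerically: E[X] ≈ 7.1745e+06.

E[X] = 121439531096594251776 · (1/6)^{17} = 14348907/2 ≈ 7.1745e+06.


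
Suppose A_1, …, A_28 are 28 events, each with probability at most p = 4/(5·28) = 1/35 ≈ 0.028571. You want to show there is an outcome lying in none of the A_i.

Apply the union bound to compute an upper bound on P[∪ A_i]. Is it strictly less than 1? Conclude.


Union bound: P[∪_{i=1}^{28} A_i] ≤ Σ_i P[A_i] ≤ 28·p = 28·(1/35) = 4/5.
Numerically: 4/5 ≈ 0.800000.
Is 4/5 < 1? YES.
Since P[∪ A_i] ≤ 4/5 < 1, the complement has P[∩ A_i^c] ≥ 1 − 4/5 = 1/5 > 0, so some outcome avoids every A_i.

28·p = 4/5 ≈ 0.800000; existence CERTIFIED by the union bound.


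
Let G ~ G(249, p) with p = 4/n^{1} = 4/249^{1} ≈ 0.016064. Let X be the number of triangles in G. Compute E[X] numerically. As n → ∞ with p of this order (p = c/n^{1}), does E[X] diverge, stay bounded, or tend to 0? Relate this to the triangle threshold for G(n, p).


Number of potential triangles: C(249, 3) = 2542124.
Each occurs with probability p³ ≈ (0.016064)³ ≈ 4.1455479e-06.
By linearity: E[X] = C(249, 3)·p³ ≈ 2542124 · 4.1455479e-06 ≈ 10.53850.
Here α = 1, so p = 4/n is exactly at the triangle threshold p ~ 1/n. Asymptotically E[X] → c³/6 = 4³/6 = 32/3 ≈ 10.66667, a bounded constant. In this regime the triangle count is asymptotically Poisson(c³/6).

E[X] ≈ 10.53850; in regime p = Θ(1/n^{1}) E[X] stays bounded (at the triangle threshold p ~ 1/n).


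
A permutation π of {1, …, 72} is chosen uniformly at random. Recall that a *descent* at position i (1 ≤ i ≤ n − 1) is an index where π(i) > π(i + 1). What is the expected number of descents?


Write X = Σ X_I over i = 1, …, 71, with X_I the indicator of one descent.
There are 71 indicators.
For each fixed i, the pair (π(i), π(i+1)) is a uniformly random ordered pair of distinct values from {1, …, 72}; by symmetry P[π(i) > π(i+1)] = 1/2.
By linearity: E[X] = 71 · (1/2) = (72 − 1) · (1/2) = 71/2 ≈ 35.5000.

E[X] = 71/2 = 35.5000.


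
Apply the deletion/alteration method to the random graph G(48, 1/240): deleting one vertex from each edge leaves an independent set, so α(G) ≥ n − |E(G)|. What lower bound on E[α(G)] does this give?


E[|E(G)|] = C(48, 2)·p = 1128 · (1/240) = 47/10.
E[α(G)] ≥ n − E[|E(G)|] = 48 − 47/10 = 433/10.
Numerically: ≈ 43.3000.
(This is only a lower bound; the true E[α(G)] may be larger.)

E[α(G)] ≥ 433/10 ≈ 43.3000.


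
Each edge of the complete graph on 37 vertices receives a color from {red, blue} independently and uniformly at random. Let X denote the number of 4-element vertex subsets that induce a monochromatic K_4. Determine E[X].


Let X = Σ_S X_S over the C(37, 4) = 66045 subsets S of size 4, where X_S = 1 if the K_4 on S is monochromatic.
For a fixed S, the K_4 on S has C(4, 2) = 6 edges. P[all 6 edges red] = (1/2)^6, and likewise for blue, so P[monochromatic] = 2·(1/2)^6 = 2^{1 − 6} = 1/32.
By linearity of expectation: E[X] = C(37, 4) · 2^{1 − 6} = 66045 · 1/32 = 66045/32.
Numerically: E[X] ≈ 2063.90625.

E[X] = C(37,4)·2^(1−C(4,2)) = 66045/32 ≈ 2063.90625.


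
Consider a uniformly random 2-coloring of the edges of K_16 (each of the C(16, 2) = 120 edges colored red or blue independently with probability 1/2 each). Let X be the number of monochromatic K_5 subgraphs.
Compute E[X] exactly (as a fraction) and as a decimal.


Let X = Σ_S X_S over the C(16, 5) = 4368 subsets S of size 5, where X_S = 1 if the K_5 on S is monochromatic.
For a fixed S, the K_5 on S has C(5, 2) = 10 edges. P[all 10 edges red] = (1/2)^10, and likewise for blue, so P[monochromatic] = 2·(1/2)^10 = 2^{1 − 10} = 1/512.
By linearity of expectation: E[X] = C(16, 5) · 2^{1 − 10} = 4368 · 1/512 = 273/32.
Numerically: E[X] ≈ 8.5312.

E[X] = C(16,5)·2^(1−C(5,2)) = 273/32 ≈ 8.5312.


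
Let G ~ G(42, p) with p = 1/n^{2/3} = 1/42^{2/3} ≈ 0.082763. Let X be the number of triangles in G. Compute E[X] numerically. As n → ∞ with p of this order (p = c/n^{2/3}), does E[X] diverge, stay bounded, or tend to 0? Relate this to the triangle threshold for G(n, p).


Number of potential triangles: C(42, 3) = 11480.
Each occurs with probability p³ ≈ (0.082763)³ ≈ 5.6689342e-04.
By linearity: E[X] = C(42, 3)·p³ ≈ 11480 · 5.6689342e-04 ≈ 6.50794.
Since α = 2/3 < 1, p = c/n^{2/3} ≫ 1/n is above the triangle threshold p ~ 1/n. Asymptotically E[X] ~ (c³/6)·n^{3(1−α)} = (1³/6)·n^{1} → ∞; triangles are abundant w.h.p.

E[X] ≈ 6.50794; in regime p = Θ(1/n^{2/3}) E[X] diverges (above the triangle threshold p ~ 1/n).
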